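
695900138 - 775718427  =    -  79818289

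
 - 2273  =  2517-4790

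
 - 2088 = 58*( - 36)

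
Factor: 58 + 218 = 2^2*3^1*23^1 = 276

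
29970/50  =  2997/5 =599.40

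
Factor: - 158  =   - 2^1 * 79^1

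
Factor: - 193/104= - 2^( -3 )*13^(  -  1 )*193^1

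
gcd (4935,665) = 35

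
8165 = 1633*5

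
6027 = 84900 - 78873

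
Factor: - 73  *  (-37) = 2701 = 37^1*73^1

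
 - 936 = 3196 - 4132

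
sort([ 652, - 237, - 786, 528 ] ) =[ - 786, - 237, 528,652]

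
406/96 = 203/48=4.23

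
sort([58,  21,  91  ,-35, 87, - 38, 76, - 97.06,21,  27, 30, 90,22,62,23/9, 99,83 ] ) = [ - 97.06, - 38, - 35, 23/9, 21, 21, 22,27, 30, 58, 62, 76, 83,87,  90 , 91,99 ] 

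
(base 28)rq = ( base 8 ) 1416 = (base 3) 1001222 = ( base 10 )782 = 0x30E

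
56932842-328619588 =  - 271686746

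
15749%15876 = 15749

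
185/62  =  185/62= 2.98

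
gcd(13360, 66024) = 8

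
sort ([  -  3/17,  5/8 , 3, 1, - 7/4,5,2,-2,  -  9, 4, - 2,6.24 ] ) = [-9,  -  2,-2,-7/4 ,-3/17 , 5/8,1, 2, 3, 4,5 , 6.24]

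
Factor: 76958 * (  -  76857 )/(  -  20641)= 2^1 *3^1*7^1 * 11^1 *17^1*23^1*137^1*239^1*20641^ (-1 )=5914761006/20641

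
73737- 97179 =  - 23442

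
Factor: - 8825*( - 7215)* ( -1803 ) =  - 3^2 * 5^3*13^1 * 37^1*353^1*601^1 =-114801292125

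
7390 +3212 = 10602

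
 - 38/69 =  - 1 + 31/69 = - 0.55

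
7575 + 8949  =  16524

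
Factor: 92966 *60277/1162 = 23^1*43^1*47^1 * 79^1*83^(-1)*109^1 = 400265113/83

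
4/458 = 2/229= 0.01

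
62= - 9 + 71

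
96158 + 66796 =162954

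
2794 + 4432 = 7226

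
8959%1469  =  145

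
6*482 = 2892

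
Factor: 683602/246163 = 2^1* 139^1*199^( - 1 )*1237^ ( - 1) * 2459^1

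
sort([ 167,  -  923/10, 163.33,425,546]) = [ - 923/10,163.33,167, 425,546] 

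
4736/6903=4736/6903=0.69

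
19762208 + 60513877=80276085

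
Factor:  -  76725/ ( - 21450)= 93/26=2^(- 1 )*3^1*13^ (-1)*31^1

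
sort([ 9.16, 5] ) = [5,9.16] 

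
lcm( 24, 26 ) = 312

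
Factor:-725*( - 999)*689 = 499025475 = 3^3*5^2*13^1*29^1*37^1 *53^1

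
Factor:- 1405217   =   - 11^1*127747^1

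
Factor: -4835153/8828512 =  -2^( - 5 )*7^(  -  1 ) * 11^( -1 )*3583^(  -  1)*4835153^1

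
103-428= - 325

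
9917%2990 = 947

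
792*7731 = 6122952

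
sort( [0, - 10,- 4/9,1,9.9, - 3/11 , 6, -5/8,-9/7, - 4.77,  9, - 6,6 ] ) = [- 10, - 6, - 4.77, - 9/7, - 5/8,  -  4/9,-3/11,0, 1,6, 6,9,9.9 ] 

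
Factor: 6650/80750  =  7/85  =  5^( - 1)*7^1*17^(- 1)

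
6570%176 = 58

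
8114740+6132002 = 14246742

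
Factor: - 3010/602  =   - 5 = - 5^1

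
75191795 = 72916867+2274928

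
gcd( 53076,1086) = 6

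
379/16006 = 379/16006  =  0.02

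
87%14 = 3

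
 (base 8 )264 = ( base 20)90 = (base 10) 180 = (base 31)5P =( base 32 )5k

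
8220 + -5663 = 2557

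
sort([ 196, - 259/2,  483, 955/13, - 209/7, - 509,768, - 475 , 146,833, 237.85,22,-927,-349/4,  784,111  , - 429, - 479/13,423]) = [ - 927 ,  -  509, - 475, - 429,-259/2,  -  349/4,-479/13,-209/7, 22,  955/13,  111,  146, 196, 237.85, 423,  483,768, 784, 833]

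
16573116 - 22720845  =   - 6147729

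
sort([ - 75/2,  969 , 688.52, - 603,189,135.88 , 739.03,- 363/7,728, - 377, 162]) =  [ - 603 ,-377, - 363/7, - 75/2,135.88, 162, 189,688.52,728,739.03,969]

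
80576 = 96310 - 15734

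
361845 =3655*99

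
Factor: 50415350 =2^1*5^2* 43^1*131^1 *179^1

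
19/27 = 19/27 = 0.70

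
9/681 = 3/227 = 0.01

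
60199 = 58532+1667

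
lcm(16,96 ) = 96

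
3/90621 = 1/30207=0.00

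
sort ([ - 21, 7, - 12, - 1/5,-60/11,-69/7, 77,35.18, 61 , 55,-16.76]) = [-21, - 16.76, - 12, - 69/7 ,-60/11, - 1/5, 7,35.18,55,61,  77]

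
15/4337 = 15/4337 = 0.00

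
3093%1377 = 339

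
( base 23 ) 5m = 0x89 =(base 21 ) 6b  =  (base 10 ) 137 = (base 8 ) 211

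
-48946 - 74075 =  - 123021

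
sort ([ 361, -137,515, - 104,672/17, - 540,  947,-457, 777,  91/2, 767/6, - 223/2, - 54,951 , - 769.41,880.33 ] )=[- 769.41 , - 540, -457, - 137, - 223/2, - 104, - 54,  672/17, 91/2, 767/6, 361,515, 777,880.33, 947,951 ]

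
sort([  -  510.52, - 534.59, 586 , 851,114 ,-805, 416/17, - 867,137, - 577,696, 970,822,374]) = [ - 867, - 805, - 577, -534.59, - 510.52 , 416/17,114,137,374, 586,696,822, 851, 970]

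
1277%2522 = 1277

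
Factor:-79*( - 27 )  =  3^3 * 79^1 = 2133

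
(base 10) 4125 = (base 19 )b82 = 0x101d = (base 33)3Q0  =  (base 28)579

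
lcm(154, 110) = 770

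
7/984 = 7/984 = 0.01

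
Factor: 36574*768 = 2^9*3^1*18287^1 = 28088832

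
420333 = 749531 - 329198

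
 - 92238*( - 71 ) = 6548898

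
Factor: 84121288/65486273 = 2^3*137^1*379^( - 1)*76753^1 * 172787^( - 1 )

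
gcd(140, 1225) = 35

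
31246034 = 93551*334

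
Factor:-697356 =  - 2^2*3^3*11^1*587^1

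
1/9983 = 1/9983= 0.00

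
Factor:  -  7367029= - 7367029^1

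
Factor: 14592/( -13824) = - 19/18 =- 2^(-1)*3^( -2) * 19^1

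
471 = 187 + 284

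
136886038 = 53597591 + 83288447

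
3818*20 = 76360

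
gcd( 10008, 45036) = 5004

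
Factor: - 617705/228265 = - 11^2*71^(-1 )*643^( - 1) * 1021^1  =  - 123541/45653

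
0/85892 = 0 = 0.00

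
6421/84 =76 + 37/84= 76.44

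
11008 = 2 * 5504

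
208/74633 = 16/5741 = 0.00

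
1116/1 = 1116 = 1116.00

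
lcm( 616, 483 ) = 42504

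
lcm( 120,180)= 360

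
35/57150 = 7/11430= 0.00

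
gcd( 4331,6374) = 1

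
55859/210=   265 + 209/210 =266.00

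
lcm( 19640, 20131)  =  805240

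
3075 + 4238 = 7313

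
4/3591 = 4/3591=0.00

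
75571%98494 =75571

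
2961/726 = 4+19/242 = 4.08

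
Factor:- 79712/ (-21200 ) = 2^1*5^(- 2)*47^1 = 94/25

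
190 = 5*38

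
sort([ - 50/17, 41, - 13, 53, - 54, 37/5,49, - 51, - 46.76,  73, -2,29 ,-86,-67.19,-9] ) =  [ - 86, - 67.19 , - 54, - 51, - 46.76, - 13, - 9, - 50/17, - 2, 37/5, 29, 41,49,53,  73]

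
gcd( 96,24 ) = 24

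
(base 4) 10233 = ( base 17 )10e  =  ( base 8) 457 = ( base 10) 303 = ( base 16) 12f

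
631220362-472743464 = 158476898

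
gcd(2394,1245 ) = 3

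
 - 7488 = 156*( - 48 ) 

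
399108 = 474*842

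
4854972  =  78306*62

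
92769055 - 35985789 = 56783266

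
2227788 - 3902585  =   - 1674797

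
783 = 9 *87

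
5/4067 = 5/4067 = 0.00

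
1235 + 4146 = 5381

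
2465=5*493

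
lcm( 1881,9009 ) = 171171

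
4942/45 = 4942/45 = 109.82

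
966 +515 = 1481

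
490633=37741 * 13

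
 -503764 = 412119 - 915883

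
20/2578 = 10/1289 = 0.01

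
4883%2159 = 565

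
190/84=2 + 11/42=2.26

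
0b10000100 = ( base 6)340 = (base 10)132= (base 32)44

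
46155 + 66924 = 113079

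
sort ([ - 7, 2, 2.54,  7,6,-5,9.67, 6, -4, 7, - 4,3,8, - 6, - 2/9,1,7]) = [-7, - 6, - 5, -4 , - 4, - 2/9, 1,2 , 2.54, 3 , 6,6, 7, 7, 7, 8,9.67 ]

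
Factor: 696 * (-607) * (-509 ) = 215038248 =2^3 * 3^1*29^1  *509^1*607^1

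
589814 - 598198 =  - 8384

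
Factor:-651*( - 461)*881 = 264397791=3^1 * 7^1*31^1*461^1* 881^1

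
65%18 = 11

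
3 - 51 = -48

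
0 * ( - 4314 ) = 0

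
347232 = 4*86808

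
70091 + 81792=151883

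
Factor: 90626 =2^1*113^1*401^1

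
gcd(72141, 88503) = 3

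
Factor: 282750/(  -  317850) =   -  5^1*29^1* 163^(-1) = -145/163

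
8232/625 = 8232/625= 13.17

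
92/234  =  46/117=0.39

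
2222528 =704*3157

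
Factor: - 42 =-2^1*3^1 * 7^1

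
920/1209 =920/1209  =  0.76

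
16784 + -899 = 15885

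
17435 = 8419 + 9016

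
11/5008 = 11/5008 = 0.00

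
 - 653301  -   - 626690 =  - 26611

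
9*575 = 5175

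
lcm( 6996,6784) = 223872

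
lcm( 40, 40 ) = 40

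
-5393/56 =  -  97  +  39/56=- 96.30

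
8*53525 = 428200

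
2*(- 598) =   -  1196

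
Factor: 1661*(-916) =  - 2^2*11^1*151^1 * 229^1 = -1521476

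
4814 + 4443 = 9257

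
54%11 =10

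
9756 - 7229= 2527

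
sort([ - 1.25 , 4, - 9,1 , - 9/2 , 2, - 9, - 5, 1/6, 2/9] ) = [-9 , - 9, - 5,-9/2,-1.25,  1/6 , 2/9,  1 , 2, 4]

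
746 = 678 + 68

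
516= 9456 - 8940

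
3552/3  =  1184 = 1184.00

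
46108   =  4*11527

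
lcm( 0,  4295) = 0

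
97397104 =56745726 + 40651378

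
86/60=1 + 13/30 = 1.43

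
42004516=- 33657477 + 75661993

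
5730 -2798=2932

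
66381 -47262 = 19119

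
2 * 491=982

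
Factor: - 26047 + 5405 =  - 2^1 *10321^1 =-20642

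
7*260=1820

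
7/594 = 7/594 = 0.01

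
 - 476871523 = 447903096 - 924774619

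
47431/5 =47431/5= 9486.20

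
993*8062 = 8005566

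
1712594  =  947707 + 764887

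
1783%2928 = 1783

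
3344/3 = 1114 + 2/3 = 1114.67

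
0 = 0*6151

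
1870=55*34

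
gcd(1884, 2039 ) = 1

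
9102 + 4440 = 13542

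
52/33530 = 26/16765 = 0.00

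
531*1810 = 961110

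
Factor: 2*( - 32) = - 2^6 = - 64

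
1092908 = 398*2746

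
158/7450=79/3725 = 0.02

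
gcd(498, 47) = 1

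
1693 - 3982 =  - 2289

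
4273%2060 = 153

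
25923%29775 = 25923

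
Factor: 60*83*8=2^5*3^1*5^1 * 83^1 = 39840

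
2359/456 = 5 + 79/456 = 5.17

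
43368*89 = 3859752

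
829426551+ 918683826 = 1748110377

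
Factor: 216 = 2^3*3^3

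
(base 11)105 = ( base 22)5G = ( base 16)7e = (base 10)126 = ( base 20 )66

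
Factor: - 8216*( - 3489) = 28665624=2^3*3^1* 13^1 *79^1*1163^1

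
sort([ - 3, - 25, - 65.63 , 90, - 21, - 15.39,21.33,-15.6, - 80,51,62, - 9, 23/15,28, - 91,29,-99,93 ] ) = [ - 99,  -  91, - 80, - 65.63, - 25, - 21,-15.6, - 15.39, - 9, - 3, 23/15, 21.33,28 , 29, 51,62,90,93 ] 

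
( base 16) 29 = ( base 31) 1a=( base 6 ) 105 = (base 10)41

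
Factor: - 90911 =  - 90911^1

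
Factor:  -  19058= -2^1 * 13^1*733^1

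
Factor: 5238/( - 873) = -2^1*3^1 = - 6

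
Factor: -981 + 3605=2^6 *41^1= 2624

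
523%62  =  27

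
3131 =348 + 2783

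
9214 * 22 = 202708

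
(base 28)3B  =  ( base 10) 95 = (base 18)55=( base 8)137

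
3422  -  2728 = 694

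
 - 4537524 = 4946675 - 9484199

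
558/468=31/26=1.19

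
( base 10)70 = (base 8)106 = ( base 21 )37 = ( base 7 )130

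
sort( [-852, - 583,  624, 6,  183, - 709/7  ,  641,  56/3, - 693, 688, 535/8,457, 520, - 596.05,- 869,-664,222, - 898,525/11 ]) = [ -898, - 869,  -  852, - 693, - 664,-596.05,-583 ,  -  709/7, 6,  56/3,525/11,535/8,  183,222,457,520, 624, 641, 688]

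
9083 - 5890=3193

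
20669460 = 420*49213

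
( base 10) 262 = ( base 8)406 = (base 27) 9j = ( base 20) d2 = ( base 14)14a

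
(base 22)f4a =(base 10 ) 7358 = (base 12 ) 4312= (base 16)1CBE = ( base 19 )1175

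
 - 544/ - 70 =272/35= 7.77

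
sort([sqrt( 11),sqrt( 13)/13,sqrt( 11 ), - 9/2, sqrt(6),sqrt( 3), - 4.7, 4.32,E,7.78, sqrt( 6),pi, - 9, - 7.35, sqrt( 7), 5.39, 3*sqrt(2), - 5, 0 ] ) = [ - 9, - 7.35, - 5, - 4.7,-9/2, 0,sqrt(13 )/13,sqrt(3), sqrt(6 ), sqrt(6 ), sqrt ( 7), E, pi,  sqrt( 11 ), sqrt(11), 3*sqrt ( 2 ), 4.32, 5.39, 7.78]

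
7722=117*66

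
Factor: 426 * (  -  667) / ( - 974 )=3^1*23^1*29^1 * 71^1*487^(-1)=   142071/487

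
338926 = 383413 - 44487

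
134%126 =8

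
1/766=1/766= 0.00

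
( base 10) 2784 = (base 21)66c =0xAE0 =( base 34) 2du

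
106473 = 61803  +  44670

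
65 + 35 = 100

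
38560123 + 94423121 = 132983244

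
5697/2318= 2 + 1061/2318 = 2.46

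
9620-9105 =515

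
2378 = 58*41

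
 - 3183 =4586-7769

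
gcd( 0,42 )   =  42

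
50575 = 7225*7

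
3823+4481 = 8304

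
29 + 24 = 53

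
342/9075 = 114/3025 = 0.04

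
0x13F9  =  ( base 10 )5113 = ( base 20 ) CFD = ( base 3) 21000101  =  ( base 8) 11771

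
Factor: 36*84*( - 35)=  - 2^4*3^3 * 5^1*7^2=-105840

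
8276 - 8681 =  - 405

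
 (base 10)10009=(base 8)23431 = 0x2719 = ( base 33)96A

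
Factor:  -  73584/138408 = -42/79 = - 2^1*3^1*7^1*79^( - 1)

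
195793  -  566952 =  - 371159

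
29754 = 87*342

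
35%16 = 3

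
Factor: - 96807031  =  - 8527^1 * 11353^1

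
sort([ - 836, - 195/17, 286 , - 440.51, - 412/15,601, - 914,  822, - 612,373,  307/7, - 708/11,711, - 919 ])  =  [ - 919, - 914, - 836, - 612, - 440.51, - 708/11, - 412/15, - 195/17, 307/7, 286,373 , 601,711,822]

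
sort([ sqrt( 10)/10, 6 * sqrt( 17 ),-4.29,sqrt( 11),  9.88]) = [-4.29,  sqrt ( 10) /10, sqrt( 11 ), 9.88, 6*sqrt(17)]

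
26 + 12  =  38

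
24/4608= 1/192 =0.01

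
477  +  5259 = 5736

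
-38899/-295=131  +  254/295 = 131.86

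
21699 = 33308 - 11609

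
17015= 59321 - 42306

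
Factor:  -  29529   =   -3^2*17^1*193^1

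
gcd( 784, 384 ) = 16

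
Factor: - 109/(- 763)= 1/7  =  7^( - 1) 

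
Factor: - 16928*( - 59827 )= 1012751456 = 2^5*23^2*29^1*2063^1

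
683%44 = 23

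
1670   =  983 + 687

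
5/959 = 5/959= 0.01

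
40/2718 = 20/1359 = 0.01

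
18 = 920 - 902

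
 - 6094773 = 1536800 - 7631573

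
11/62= 11/62 = 0.18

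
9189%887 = 319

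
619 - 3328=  - 2709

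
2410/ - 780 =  - 4 + 71/78 = - 3.09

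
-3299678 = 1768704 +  - 5068382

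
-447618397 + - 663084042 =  - 1110702439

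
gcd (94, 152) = 2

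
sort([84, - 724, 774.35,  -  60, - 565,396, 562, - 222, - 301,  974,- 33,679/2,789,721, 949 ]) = [  -  724, - 565,-301, - 222, - 60, - 33, 84, 679/2,396,562,721, 774.35,789,  949,974]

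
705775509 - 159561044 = 546214465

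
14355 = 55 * 261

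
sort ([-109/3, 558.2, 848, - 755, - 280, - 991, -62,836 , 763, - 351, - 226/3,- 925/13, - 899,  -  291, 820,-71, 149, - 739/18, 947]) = [  -  991, - 899, - 755 ,- 351, - 291,  -  280,-226/3,-925/13 ,  -  71, -62, - 739/18,  -  109/3, 149,558.2, 763 , 820, 836,848,947 ]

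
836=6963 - 6127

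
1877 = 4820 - 2943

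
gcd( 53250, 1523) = 1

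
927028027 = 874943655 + 52084372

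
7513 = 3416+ 4097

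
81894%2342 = 2266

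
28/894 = 14/447 =0.03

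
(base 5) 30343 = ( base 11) 1534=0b11110110101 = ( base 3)2201002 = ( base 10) 1973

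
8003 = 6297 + 1706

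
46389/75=15463/25 = 618.52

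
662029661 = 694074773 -32045112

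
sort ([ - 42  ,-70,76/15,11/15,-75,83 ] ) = [ - 75, - 70, - 42,11/15,76/15,83]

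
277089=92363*3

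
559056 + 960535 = 1519591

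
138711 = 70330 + 68381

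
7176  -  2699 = 4477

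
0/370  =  0 = 0.00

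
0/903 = 0 = 0.00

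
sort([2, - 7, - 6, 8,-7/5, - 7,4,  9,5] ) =[ - 7, - 7, - 6,-7/5, 2,  4, 5, 8, 9 ] 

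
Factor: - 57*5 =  - 285=- 3^1*5^1*19^1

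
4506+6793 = 11299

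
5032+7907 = 12939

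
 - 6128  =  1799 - 7927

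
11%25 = 11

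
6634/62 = 107 = 107.00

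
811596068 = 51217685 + 760378383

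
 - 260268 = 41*( - 6348 ) 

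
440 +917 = 1357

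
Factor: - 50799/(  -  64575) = 3^(-1)*5^( - 2 )*59^1 = 59/75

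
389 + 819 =1208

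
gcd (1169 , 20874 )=7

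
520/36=130/9 = 14.44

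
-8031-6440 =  - 14471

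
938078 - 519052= 419026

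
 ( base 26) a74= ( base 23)d30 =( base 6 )52054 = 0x1b22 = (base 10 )6946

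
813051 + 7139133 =7952184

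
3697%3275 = 422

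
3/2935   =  3/2935 = 0.00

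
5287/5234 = 1 + 53/5234 = 1.01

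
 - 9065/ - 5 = 1813/1 = 1813.00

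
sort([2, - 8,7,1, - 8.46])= [ - 8.46 , - 8,  1,2,7]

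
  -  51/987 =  - 17/329  =  - 0.05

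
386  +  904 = 1290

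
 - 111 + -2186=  - 2297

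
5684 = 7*812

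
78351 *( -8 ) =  - 626808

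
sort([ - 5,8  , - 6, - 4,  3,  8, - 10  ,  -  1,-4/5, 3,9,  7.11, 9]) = [-10,-6, - 5 , - 4, - 1, - 4/5, 3, 3, 7.11 , 8 , 8 , 9,9 ] 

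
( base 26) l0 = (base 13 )330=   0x222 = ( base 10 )546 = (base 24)mi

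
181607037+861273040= 1042880077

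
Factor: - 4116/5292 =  - 7/9 = - 3^( - 2)*7^1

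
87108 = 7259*12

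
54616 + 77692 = 132308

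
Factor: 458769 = 3^1  *31^1*4933^1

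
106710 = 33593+73117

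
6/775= 6/775 =0.01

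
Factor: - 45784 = - 2^3*59^1*97^1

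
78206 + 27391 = 105597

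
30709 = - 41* (-749 )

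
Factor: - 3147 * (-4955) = 3^1 * 5^1 * 991^1*1049^1 = 15593385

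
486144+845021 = 1331165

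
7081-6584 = 497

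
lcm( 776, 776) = 776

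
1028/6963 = 1028/6963 = 0.15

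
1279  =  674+605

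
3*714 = 2142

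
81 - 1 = 80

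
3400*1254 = 4263600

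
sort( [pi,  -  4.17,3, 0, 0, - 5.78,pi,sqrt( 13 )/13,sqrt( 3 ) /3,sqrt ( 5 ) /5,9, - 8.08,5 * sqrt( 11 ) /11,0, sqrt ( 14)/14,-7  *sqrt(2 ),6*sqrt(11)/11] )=[ - 7*sqrt( 2 ), - 8.08, - 5.78,-4.17,0, 0,0,sqrt( 14)/14,sqrt( 13) /13, sqrt ( 5 ) /5,sqrt( 3)/3, 5*sqrt( 11)/11,6 * sqrt( 11)/11,  3,  pi, pi, 9]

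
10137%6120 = 4017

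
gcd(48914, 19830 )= 1322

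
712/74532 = 178/18633=0.01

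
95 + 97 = 192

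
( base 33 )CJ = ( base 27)fa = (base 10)415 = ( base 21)jg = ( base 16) 19F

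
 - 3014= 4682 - 7696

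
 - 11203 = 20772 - 31975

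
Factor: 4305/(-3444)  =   -5/4 = - 2^( - 2)*5^1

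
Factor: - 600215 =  - 5^1*7^1*11^1*1559^1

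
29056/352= 908/11= 82.55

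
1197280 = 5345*224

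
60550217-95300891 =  - 34750674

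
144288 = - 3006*( - 48 ) 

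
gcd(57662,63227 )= 1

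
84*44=3696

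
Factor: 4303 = 13^1*331^1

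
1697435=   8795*193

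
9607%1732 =947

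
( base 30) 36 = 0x60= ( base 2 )1100000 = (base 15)66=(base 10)96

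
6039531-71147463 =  - 65107932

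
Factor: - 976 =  - 2^4*61^1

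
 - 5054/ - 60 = 84 + 7/30 = 84.23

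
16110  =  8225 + 7885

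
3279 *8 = 26232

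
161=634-473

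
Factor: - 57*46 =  - 2^1*3^1*19^1*23^1 = - 2622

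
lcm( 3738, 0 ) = 0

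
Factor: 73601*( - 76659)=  - 3^1 * 11^2*23^1 * 101^1*6691^1 = - 5642179059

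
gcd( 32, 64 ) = 32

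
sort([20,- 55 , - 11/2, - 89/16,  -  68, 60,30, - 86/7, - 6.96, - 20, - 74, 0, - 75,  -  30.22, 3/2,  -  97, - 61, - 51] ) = [ - 97, - 75,  -  74, - 68,-61, - 55 , - 51 ,-30.22, - 20,-86/7, -6.96,  -  89/16,- 11/2,0,3/2,20,30,  60] 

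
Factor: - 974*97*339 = -2^1*3^1*97^1*113^1* 487^1= - 32028042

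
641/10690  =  641/10690 = 0.06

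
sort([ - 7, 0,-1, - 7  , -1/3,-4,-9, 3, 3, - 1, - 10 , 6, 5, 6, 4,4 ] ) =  [ - 10,-9, - 7 ,-7, - 4 ,-1,  -  1, - 1/3 , 0 , 3, 3, 4,4,5 , 6,6]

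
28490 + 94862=123352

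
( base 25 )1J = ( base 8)54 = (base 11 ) 40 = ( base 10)44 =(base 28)1g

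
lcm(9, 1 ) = 9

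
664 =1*664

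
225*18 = 4050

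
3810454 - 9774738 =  -5964284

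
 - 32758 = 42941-75699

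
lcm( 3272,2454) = 9816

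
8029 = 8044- 15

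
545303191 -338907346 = 206395845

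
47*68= 3196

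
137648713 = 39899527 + 97749186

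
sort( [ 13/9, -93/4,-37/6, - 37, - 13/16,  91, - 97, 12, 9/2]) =[ - 97, - 37 , - 93/4, - 37/6, - 13/16 , 13/9,  9/2,12, 91]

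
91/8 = 91/8 = 11.38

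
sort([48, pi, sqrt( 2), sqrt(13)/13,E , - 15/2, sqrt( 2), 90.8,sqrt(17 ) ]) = [  -  15/2,sqrt (13)/13, sqrt( 2),sqrt(2), E, pi, sqrt(17 ),48,  90.8 ] 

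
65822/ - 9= -65822/9  =  - 7313.56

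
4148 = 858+3290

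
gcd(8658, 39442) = 962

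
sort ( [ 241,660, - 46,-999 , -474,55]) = [  -  999 , - 474, - 46, 55,241,660] 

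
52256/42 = 26128/21 = 1244.19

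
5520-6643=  - 1123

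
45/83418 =15/27806 = 0.00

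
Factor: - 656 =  - 2^4 * 41^1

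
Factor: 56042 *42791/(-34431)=-2^1 *3^( -1)*7^2*23^(  -  1 )*499^( - 1)*4003^1*6113^1 = -2398093222/34431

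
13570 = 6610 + 6960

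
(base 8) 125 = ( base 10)85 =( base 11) 78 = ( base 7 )151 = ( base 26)37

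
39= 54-15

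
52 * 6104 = 317408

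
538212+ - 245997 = 292215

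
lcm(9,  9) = 9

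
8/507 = 8/507=0.02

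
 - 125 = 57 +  - 182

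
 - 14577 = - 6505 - 8072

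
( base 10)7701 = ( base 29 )94g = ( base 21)h9f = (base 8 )17025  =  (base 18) 15DF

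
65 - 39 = 26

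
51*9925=506175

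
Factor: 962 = 2^1*13^1*37^1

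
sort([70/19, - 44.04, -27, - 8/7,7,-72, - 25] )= [-72, - 44.04, - 27 ,-25,  -  8/7, 70/19, 7]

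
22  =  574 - 552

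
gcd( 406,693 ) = 7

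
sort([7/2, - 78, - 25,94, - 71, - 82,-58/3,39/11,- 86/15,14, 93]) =[ - 82, - 78,  -  71, - 25 ,-58/3,  -  86/15 , 7/2,39/11, 14,93, 94] 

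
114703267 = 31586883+83116384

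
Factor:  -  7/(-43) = 7^1*43^(  -  1 )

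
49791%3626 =2653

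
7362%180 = 162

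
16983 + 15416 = 32399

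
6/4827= 2/1609 = 0.00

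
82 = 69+13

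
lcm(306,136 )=1224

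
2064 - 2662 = -598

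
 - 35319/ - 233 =151 + 136/233 = 151.58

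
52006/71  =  732 + 34/71 =732.48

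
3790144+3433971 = 7224115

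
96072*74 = 7109328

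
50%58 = 50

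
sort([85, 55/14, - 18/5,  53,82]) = [ - 18/5, 55/14 , 53, 82, 85] 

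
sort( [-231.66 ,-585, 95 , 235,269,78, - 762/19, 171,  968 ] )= [ - 585, - 231.66,- 762/19,78, 95 , 171,235, 269 , 968]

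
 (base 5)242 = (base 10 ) 72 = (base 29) 2e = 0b1001000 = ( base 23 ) 33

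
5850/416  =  14 + 1/16 = 14.06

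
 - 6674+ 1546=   -  5128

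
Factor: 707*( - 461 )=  - 7^1*101^1 * 461^1= - 325927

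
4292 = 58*74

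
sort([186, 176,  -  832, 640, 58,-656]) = [ -832,-656, 58, 176,  186,  640]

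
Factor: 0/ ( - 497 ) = 0^1 = 0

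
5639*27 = 152253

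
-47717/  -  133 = 358+103/133 = 358.77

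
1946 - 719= 1227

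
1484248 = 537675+946573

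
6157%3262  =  2895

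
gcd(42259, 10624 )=1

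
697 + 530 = 1227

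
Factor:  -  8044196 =-2^2*17^1*118297^1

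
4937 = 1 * 4937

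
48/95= 48/95 = 0.51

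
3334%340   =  274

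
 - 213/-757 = 213/757= 0.28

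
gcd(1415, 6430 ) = 5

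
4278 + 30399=34677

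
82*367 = 30094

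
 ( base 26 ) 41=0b1101001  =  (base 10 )105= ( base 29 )3I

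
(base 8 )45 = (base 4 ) 211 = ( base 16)25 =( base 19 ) 1I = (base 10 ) 37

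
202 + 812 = 1014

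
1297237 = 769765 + 527472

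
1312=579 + 733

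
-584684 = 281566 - 866250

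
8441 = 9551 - 1110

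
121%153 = 121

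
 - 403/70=-403/70= - 5.76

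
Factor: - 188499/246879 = -3^( -1 )* 19^1 * 3307^1*27431^ ( - 1 ) = - 62833/82293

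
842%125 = 92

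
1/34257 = 1/34257  =  0.00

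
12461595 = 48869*255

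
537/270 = 1 + 89/90 =1.99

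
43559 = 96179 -52620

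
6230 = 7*890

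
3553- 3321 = 232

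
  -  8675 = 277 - 8952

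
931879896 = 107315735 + 824564161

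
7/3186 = 7/3186 = 0.00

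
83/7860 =83/7860 = 0.01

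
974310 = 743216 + 231094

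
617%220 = 177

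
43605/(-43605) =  - 1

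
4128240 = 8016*515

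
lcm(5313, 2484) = 191268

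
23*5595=128685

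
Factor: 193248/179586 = 976/907 = 2^4*61^1*907^( - 1 )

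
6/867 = 2/289 = 0.01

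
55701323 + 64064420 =119765743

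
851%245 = 116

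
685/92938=685/92938 = 0.01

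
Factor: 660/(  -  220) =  - 3 = -  3^1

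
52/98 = 26/49 = 0.53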